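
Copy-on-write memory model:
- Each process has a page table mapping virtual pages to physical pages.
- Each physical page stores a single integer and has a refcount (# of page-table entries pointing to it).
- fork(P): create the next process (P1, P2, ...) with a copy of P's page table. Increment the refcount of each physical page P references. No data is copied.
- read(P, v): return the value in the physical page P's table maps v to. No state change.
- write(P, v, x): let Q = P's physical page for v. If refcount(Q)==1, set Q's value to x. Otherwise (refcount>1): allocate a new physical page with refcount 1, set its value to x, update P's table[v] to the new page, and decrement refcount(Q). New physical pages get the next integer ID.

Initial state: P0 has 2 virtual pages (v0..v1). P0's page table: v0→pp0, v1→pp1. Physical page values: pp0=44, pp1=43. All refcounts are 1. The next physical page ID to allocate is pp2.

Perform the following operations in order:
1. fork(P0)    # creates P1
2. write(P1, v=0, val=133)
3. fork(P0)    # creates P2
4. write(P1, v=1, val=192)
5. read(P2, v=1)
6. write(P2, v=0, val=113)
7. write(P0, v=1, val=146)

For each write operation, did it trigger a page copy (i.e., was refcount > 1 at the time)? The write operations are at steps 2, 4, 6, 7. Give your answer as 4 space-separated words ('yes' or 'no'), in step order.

Op 1: fork(P0) -> P1. 2 ppages; refcounts: pp0:2 pp1:2
Op 2: write(P1, v0, 133). refcount(pp0)=2>1 -> COPY to pp2. 3 ppages; refcounts: pp0:1 pp1:2 pp2:1
Op 3: fork(P0) -> P2. 3 ppages; refcounts: pp0:2 pp1:3 pp2:1
Op 4: write(P1, v1, 192). refcount(pp1)=3>1 -> COPY to pp3. 4 ppages; refcounts: pp0:2 pp1:2 pp2:1 pp3:1
Op 5: read(P2, v1) -> 43. No state change.
Op 6: write(P2, v0, 113). refcount(pp0)=2>1 -> COPY to pp4. 5 ppages; refcounts: pp0:1 pp1:2 pp2:1 pp3:1 pp4:1
Op 7: write(P0, v1, 146). refcount(pp1)=2>1 -> COPY to pp5. 6 ppages; refcounts: pp0:1 pp1:1 pp2:1 pp3:1 pp4:1 pp5:1

yes yes yes yes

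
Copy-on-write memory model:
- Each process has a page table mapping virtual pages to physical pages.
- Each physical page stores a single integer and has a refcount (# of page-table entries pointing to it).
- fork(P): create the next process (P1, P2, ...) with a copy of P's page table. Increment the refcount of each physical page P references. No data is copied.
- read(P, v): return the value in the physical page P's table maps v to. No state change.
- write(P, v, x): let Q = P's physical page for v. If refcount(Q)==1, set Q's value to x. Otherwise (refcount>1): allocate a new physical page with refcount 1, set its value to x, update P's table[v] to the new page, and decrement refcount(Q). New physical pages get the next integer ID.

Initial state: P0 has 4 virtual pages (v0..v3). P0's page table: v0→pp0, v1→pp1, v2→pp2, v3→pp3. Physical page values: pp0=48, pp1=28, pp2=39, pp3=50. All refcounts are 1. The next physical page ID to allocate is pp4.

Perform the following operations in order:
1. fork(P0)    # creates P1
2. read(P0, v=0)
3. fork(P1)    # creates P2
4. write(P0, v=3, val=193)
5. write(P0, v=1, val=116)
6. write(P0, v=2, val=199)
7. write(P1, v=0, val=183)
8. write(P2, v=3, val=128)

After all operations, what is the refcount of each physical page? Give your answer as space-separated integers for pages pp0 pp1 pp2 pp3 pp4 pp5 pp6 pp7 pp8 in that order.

Op 1: fork(P0) -> P1. 4 ppages; refcounts: pp0:2 pp1:2 pp2:2 pp3:2
Op 2: read(P0, v0) -> 48. No state change.
Op 3: fork(P1) -> P2. 4 ppages; refcounts: pp0:3 pp1:3 pp2:3 pp3:3
Op 4: write(P0, v3, 193). refcount(pp3)=3>1 -> COPY to pp4. 5 ppages; refcounts: pp0:3 pp1:3 pp2:3 pp3:2 pp4:1
Op 5: write(P0, v1, 116). refcount(pp1)=3>1 -> COPY to pp5. 6 ppages; refcounts: pp0:3 pp1:2 pp2:3 pp3:2 pp4:1 pp5:1
Op 6: write(P0, v2, 199). refcount(pp2)=3>1 -> COPY to pp6. 7 ppages; refcounts: pp0:3 pp1:2 pp2:2 pp3:2 pp4:1 pp5:1 pp6:1
Op 7: write(P1, v0, 183). refcount(pp0)=3>1 -> COPY to pp7. 8 ppages; refcounts: pp0:2 pp1:2 pp2:2 pp3:2 pp4:1 pp5:1 pp6:1 pp7:1
Op 8: write(P2, v3, 128). refcount(pp3)=2>1 -> COPY to pp8. 9 ppages; refcounts: pp0:2 pp1:2 pp2:2 pp3:1 pp4:1 pp5:1 pp6:1 pp7:1 pp8:1

Answer: 2 2 2 1 1 1 1 1 1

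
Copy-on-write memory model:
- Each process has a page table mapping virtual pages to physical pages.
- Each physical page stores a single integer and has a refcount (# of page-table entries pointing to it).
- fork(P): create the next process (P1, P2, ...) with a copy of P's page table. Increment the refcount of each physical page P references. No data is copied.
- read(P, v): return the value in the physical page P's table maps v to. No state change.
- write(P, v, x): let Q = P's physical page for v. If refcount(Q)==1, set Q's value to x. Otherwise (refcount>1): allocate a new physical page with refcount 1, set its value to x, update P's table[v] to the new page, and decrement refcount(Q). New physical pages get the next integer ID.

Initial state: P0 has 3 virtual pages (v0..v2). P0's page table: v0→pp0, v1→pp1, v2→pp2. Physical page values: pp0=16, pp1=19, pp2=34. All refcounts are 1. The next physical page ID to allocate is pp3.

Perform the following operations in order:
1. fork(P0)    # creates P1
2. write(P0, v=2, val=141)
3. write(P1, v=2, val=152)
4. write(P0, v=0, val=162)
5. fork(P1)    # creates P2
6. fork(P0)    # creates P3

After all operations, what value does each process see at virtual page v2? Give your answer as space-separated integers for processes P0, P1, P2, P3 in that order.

Op 1: fork(P0) -> P1. 3 ppages; refcounts: pp0:2 pp1:2 pp2:2
Op 2: write(P0, v2, 141). refcount(pp2)=2>1 -> COPY to pp3. 4 ppages; refcounts: pp0:2 pp1:2 pp2:1 pp3:1
Op 3: write(P1, v2, 152). refcount(pp2)=1 -> write in place. 4 ppages; refcounts: pp0:2 pp1:2 pp2:1 pp3:1
Op 4: write(P0, v0, 162). refcount(pp0)=2>1 -> COPY to pp4. 5 ppages; refcounts: pp0:1 pp1:2 pp2:1 pp3:1 pp4:1
Op 5: fork(P1) -> P2. 5 ppages; refcounts: pp0:2 pp1:3 pp2:2 pp3:1 pp4:1
Op 6: fork(P0) -> P3. 5 ppages; refcounts: pp0:2 pp1:4 pp2:2 pp3:2 pp4:2
P0: v2 -> pp3 = 141
P1: v2 -> pp2 = 152
P2: v2 -> pp2 = 152
P3: v2 -> pp3 = 141

Answer: 141 152 152 141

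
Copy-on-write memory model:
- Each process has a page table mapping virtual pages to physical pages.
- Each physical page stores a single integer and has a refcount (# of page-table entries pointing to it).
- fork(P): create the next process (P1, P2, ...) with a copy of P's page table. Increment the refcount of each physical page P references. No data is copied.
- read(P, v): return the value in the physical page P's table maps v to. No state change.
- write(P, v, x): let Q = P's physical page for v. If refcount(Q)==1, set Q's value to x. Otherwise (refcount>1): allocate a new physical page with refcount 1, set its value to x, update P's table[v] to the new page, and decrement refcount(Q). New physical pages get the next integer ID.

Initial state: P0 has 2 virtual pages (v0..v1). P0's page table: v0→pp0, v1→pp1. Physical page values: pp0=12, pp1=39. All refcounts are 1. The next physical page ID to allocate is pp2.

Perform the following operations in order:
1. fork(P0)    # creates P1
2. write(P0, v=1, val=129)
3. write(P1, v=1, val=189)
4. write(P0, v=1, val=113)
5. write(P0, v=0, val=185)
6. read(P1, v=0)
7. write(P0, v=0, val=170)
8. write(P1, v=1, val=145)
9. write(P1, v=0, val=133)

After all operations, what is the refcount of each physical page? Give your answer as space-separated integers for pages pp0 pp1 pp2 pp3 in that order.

Answer: 1 1 1 1

Derivation:
Op 1: fork(P0) -> P1. 2 ppages; refcounts: pp0:2 pp1:2
Op 2: write(P0, v1, 129). refcount(pp1)=2>1 -> COPY to pp2. 3 ppages; refcounts: pp0:2 pp1:1 pp2:1
Op 3: write(P1, v1, 189). refcount(pp1)=1 -> write in place. 3 ppages; refcounts: pp0:2 pp1:1 pp2:1
Op 4: write(P0, v1, 113). refcount(pp2)=1 -> write in place. 3 ppages; refcounts: pp0:2 pp1:1 pp2:1
Op 5: write(P0, v0, 185). refcount(pp0)=2>1 -> COPY to pp3. 4 ppages; refcounts: pp0:1 pp1:1 pp2:1 pp3:1
Op 6: read(P1, v0) -> 12. No state change.
Op 7: write(P0, v0, 170). refcount(pp3)=1 -> write in place. 4 ppages; refcounts: pp0:1 pp1:1 pp2:1 pp3:1
Op 8: write(P1, v1, 145). refcount(pp1)=1 -> write in place. 4 ppages; refcounts: pp0:1 pp1:1 pp2:1 pp3:1
Op 9: write(P1, v0, 133). refcount(pp0)=1 -> write in place. 4 ppages; refcounts: pp0:1 pp1:1 pp2:1 pp3:1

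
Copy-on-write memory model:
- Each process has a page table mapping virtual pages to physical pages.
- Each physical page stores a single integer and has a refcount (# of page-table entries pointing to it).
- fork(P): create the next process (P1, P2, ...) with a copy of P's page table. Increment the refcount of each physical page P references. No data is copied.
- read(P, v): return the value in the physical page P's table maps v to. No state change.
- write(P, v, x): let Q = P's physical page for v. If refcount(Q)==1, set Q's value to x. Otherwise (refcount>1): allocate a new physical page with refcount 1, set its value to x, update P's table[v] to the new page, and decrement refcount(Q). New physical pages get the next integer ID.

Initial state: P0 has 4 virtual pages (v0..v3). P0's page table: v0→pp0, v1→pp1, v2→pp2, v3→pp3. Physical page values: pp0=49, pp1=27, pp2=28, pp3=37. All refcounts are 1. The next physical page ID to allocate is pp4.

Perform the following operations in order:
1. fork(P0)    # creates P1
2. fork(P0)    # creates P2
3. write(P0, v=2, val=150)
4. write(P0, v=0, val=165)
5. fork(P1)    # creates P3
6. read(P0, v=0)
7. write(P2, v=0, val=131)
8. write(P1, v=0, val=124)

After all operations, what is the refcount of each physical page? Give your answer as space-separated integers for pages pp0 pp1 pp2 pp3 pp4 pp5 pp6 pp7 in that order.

Op 1: fork(P0) -> P1. 4 ppages; refcounts: pp0:2 pp1:2 pp2:2 pp3:2
Op 2: fork(P0) -> P2. 4 ppages; refcounts: pp0:3 pp1:3 pp2:3 pp3:3
Op 3: write(P0, v2, 150). refcount(pp2)=3>1 -> COPY to pp4. 5 ppages; refcounts: pp0:3 pp1:3 pp2:2 pp3:3 pp4:1
Op 4: write(P0, v0, 165). refcount(pp0)=3>1 -> COPY to pp5. 6 ppages; refcounts: pp0:2 pp1:3 pp2:2 pp3:3 pp4:1 pp5:1
Op 5: fork(P1) -> P3. 6 ppages; refcounts: pp0:3 pp1:4 pp2:3 pp3:4 pp4:1 pp5:1
Op 6: read(P0, v0) -> 165. No state change.
Op 7: write(P2, v0, 131). refcount(pp0)=3>1 -> COPY to pp6. 7 ppages; refcounts: pp0:2 pp1:4 pp2:3 pp3:4 pp4:1 pp5:1 pp6:1
Op 8: write(P1, v0, 124). refcount(pp0)=2>1 -> COPY to pp7. 8 ppages; refcounts: pp0:1 pp1:4 pp2:3 pp3:4 pp4:1 pp5:1 pp6:1 pp7:1

Answer: 1 4 3 4 1 1 1 1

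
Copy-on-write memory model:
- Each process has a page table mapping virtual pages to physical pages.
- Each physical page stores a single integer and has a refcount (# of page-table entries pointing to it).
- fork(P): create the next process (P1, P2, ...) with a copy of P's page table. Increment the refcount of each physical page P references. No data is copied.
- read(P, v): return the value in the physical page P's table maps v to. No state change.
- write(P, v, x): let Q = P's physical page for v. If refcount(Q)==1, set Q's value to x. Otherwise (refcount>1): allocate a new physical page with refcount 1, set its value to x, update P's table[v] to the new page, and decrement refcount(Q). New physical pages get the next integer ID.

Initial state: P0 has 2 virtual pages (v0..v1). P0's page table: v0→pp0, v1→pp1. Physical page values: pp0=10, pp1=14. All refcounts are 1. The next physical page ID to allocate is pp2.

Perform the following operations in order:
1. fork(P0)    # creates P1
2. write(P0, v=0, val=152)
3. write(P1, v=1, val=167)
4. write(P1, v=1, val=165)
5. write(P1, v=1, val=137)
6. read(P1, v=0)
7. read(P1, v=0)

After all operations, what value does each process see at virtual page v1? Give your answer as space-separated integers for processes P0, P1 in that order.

Op 1: fork(P0) -> P1. 2 ppages; refcounts: pp0:2 pp1:2
Op 2: write(P0, v0, 152). refcount(pp0)=2>1 -> COPY to pp2. 3 ppages; refcounts: pp0:1 pp1:2 pp2:1
Op 3: write(P1, v1, 167). refcount(pp1)=2>1 -> COPY to pp3. 4 ppages; refcounts: pp0:1 pp1:1 pp2:1 pp3:1
Op 4: write(P1, v1, 165). refcount(pp3)=1 -> write in place. 4 ppages; refcounts: pp0:1 pp1:1 pp2:1 pp3:1
Op 5: write(P1, v1, 137). refcount(pp3)=1 -> write in place. 4 ppages; refcounts: pp0:1 pp1:1 pp2:1 pp3:1
Op 6: read(P1, v0) -> 10. No state change.
Op 7: read(P1, v0) -> 10. No state change.
P0: v1 -> pp1 = 14
P1: v1 -> pp3 = 137

Answer: 14 137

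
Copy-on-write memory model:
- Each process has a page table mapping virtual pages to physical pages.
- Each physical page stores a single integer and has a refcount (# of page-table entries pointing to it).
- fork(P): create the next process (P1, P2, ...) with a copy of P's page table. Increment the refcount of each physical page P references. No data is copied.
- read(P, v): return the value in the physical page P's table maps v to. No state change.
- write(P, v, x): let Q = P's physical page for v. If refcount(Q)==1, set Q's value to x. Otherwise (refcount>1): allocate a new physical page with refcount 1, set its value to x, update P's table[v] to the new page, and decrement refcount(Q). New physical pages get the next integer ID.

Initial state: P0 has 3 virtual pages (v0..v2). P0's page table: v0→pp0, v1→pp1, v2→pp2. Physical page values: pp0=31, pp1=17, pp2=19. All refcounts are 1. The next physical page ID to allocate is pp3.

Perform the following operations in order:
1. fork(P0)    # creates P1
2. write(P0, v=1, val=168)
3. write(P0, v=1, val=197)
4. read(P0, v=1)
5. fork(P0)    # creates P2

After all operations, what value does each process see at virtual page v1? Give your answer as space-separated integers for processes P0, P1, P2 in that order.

Answer: 197 17 197

Derivation:
Op 1: fork(P0) -> P1. 3 ppages; refcounts: pp0:2 pp1:2 pp2:2
Op 2: write(P0, v1, 168). refcount(pp1)=2>1 -> COPY to pp3. 4 ppages; refcounts: pp0:2 pp1:1 pp2:2 pp3:1
Op 3: write(P0, v1, 197). refcount(pp3)=1 -> write in place. 4 ppages; refcounts: pp0:2 pp1:1 pp2:2 pp3:1
Op 4: read(P0, v1) -> 197. No state change.
Op 5: fork(P0) -> P2. 4 ppages; refcounts: pp0:3 pp1:1 pp2:3 pp3:2
P0: v1 -> pp3 = 197
P1: v1 -> pp1 = 17
P2: v1 -> pp3 = 197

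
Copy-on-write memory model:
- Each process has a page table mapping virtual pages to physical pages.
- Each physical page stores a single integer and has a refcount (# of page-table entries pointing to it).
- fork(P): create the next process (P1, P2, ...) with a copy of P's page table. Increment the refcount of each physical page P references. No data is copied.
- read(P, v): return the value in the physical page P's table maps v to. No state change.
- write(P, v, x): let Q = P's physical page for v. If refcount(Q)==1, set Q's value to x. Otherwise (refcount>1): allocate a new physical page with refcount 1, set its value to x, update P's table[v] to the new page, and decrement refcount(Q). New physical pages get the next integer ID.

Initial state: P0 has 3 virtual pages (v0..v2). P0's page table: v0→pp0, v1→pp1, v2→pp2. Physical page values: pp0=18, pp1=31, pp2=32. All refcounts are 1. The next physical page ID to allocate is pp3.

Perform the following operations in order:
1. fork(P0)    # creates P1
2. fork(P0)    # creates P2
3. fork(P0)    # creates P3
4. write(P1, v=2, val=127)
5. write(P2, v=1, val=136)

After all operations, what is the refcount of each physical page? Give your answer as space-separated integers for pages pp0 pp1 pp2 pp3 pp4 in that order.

Answer: 4 3 3 1 1

Derivation:
Op 1: fork(P0) -> P1. 3 ppages; refcounts: pp0:2 pp1:2 pp2:2
Op 2: fork(P0) -> P2. 3 ppages; refcounts: pp0:3 pp1:3 pp2:3
Op 3: fork(P0) -> P3. 3 ppages; refcounts: pp0:4 pp1:4 pp2:4
Op 4: write(P1, v2, 127). refcount(pp2)=4>1 -> COPY to pp3. 4 ppages; refcounts: pp0:4 pp1:4 pp2:3 pp3:1
Op 5: write(P2, v1, 136). refcount(pp1)=4>1 -> COPY to pp4. 5 ppages; refcounts: pp0:4 pp1:3 pp2:3 pp3:1 pp4:1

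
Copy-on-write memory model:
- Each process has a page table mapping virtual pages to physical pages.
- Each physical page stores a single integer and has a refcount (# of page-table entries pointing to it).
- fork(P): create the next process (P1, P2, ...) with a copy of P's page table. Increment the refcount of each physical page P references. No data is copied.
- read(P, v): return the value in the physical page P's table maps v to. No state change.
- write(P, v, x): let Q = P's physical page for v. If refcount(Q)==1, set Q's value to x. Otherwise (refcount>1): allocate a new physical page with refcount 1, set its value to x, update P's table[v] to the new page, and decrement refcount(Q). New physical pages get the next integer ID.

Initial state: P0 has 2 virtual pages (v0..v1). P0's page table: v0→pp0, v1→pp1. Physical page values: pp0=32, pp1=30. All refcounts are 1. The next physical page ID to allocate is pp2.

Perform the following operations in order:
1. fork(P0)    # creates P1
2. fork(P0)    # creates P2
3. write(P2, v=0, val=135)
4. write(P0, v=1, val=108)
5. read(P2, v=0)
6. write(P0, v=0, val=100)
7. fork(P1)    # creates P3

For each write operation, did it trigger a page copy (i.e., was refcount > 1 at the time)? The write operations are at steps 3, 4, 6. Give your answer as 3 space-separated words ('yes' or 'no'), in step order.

Op 1: fork(P0) -> P1. 2 ppages; refcounts: pp0:2 pp1:2
Op 2: fork(P0) -> P2. 2 ppages; refcounts: pp0:3 pp1:3
Op 3: write(P2, v0, 135). refcount(pp0)=3>1 -> COPY to pp2. 3 ppages; refcounts: pp0:2 pp1:3 pp2:1
Op 4: write(P0, v1, 108). refcount(pp1)=3>1 -> COPY to pp3. 4 ppages; refcounts: pp0:2 pp1:2 pp2:1 pp3:1
Op 5: read(P2, v0) -> 135. No state change.
Op 6: write(P0, v0, 100). refcount(pp0)=2>1 -> COPY to pp4. 5 ppages; refcounts: pp0:1 pp1:2 pp2:1 pp3:1 pp4:1
Op 7: fork(P1) -> P3. 5 ppages; refcounts: pp0:2 pp1:3 pp2:1 pp3:1 pp4:1

yes yes yes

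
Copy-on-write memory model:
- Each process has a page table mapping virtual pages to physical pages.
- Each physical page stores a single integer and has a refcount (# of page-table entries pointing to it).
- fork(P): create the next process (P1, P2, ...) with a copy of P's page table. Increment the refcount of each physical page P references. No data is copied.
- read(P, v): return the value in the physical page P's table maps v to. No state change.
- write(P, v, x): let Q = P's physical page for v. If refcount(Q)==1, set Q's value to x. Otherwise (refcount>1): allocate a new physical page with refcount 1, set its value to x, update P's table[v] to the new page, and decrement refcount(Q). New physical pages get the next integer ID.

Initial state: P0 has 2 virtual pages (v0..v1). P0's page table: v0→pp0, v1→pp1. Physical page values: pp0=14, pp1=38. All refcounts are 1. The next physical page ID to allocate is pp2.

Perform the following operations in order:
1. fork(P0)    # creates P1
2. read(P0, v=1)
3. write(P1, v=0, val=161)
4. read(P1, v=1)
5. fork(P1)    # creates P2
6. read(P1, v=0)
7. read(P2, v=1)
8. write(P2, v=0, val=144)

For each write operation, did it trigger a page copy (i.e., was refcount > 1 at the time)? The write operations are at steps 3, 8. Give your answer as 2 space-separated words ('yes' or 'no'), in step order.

Op 1: fork(P0) -> P1. 2 ppages; refcounts: pp0:2 pp1:2
Op 2: read(P0, v1) -> 38. No state change.
Op 3: write(P1, v0, 161). refcount(pp0)=2>1 -> COPY to pp2. 3 ppages; refcounts: pp0:1 pp1:2 pp2:1
Op 4: read(P1, v1) -> 38. No state change.
Op 5: fork(P1) -> P2. 3 ppages; refcounts: pp0:1 pp1:3 pp2:2
Op 6: read(P1, v0) -> 161. No state change.
Op 7: read(P2, v1) -> 38. No state change.
Op 8: write(P2, v0, 144). refcount(pp2)=2>1 -> COPY to pp3. 4 ppages; refcounts: pp0:1 pp1:3 pp2:1 pp3:1

yes yes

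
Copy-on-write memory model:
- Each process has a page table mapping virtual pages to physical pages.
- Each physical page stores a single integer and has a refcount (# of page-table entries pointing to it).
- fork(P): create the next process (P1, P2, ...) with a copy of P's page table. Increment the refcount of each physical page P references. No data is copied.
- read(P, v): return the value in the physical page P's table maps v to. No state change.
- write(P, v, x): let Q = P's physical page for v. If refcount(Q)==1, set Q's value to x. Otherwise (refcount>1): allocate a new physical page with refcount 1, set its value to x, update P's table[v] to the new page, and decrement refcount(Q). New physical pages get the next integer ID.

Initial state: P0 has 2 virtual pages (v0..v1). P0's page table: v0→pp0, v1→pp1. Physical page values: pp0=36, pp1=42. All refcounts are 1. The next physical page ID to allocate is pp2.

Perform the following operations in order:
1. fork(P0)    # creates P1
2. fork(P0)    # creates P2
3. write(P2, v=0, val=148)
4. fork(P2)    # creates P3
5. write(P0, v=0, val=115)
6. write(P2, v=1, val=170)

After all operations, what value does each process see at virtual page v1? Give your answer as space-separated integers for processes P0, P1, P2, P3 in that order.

Answer: 42 42 170 42

Derivation:
Op 1: fork(P0) -> P1. 2 ppages; refcounts: pp0:2 pp1:2
Op 2: fork(P0) -> P2. 2 ppages; refcounts: pp0:3 pp1:3
Op 3: write(P2, v0, 148). refcount(pp0)=3>1 -> COPY to pp2. 3 ppages; refcounts: pp0:2 pp1:3 pp2:1
Op 4: fork(P2) -> P3. 3 ppages; refcounts: pp0:2 pp1:4 pp2:2
Op 5: write(P0, v0, 115). refcount(pp0)=2>1 -> COPY to pp3. 4 ppages; refcounts: pp0:1 pp1:4 pp2:2 pp3:1
Op 6: write(P2, v1, 170). refcount(pp1)=4>1 -> COPY to pp4. 5 ppages; refcounts: pp0:1 pp1:3 pp2:2 pp3:1 pp4:1
P0: v1 -> pp1 = 42
P1: v1 -> pp1 = 42
P2: v1 -> pp4 = 170
P3: v1 -> pp1 = 42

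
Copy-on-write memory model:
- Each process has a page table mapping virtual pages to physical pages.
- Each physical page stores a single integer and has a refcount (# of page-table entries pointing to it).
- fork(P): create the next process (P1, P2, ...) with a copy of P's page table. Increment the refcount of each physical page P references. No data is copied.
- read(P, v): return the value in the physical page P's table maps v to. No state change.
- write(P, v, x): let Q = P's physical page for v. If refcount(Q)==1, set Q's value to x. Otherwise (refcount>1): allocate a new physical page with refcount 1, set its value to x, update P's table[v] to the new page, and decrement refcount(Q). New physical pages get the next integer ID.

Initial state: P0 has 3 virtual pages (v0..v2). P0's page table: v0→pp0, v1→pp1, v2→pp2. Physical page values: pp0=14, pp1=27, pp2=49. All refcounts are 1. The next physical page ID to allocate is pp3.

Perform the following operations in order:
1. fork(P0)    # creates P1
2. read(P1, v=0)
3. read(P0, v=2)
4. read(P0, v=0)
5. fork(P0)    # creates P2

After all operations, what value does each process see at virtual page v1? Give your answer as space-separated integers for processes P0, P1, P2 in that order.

Op 1: fork(P0) -> P1. 3 ppages; refcounts: pp0:2 pp1:2 pp2:2
Op 2: read(P1, v0) -> 14. No state change.
Op 3: read(P0, v2) -> 49. No state change.
Op 4: read(P0, v0) -> 14. No state change.
Op 5: fork(P0) -> P2. 3 ppages; refcounts: pp0:3 pp1:3 pp2:3
P0: v1 -> pp1 = 27
P1: v1 -> pp1 = 27
P2: v1 -> pp1 = 27

Answer: 27 27 27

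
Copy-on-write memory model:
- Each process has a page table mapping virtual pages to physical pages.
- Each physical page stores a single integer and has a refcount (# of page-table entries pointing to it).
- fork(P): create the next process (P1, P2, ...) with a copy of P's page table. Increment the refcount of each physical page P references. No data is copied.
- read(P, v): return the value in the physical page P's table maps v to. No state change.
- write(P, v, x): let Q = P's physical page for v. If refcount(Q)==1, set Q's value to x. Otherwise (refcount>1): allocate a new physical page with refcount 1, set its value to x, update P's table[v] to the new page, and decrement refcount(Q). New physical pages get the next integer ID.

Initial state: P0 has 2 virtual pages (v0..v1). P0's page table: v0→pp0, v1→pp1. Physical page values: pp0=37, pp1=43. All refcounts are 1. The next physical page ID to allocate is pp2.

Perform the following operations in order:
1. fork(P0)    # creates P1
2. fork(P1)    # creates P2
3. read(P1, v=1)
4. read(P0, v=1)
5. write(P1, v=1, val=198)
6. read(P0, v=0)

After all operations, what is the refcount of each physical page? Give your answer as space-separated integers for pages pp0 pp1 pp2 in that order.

Op 1: fork(P0) -> P1. 2 ppages; refcounts: pp0:2 pp1:2
Op 2: fork(P1) -> P2. 2 ppages; refcounts: pp0:3 pp1:3
Op 3: read(P1, v1) -> 43. No state change.
Op 4: read(P0, v1) -> 43. No state change.
Op 5: write(P1, v1, 198). refcount(pp1)=3>1 -> COPY to pp2. 3 ppages; refcounts: pp0:3 pp1:2 pp2:1
Op 6: read(P0, v0) -> 37. No state change.

Answer: 3 2 1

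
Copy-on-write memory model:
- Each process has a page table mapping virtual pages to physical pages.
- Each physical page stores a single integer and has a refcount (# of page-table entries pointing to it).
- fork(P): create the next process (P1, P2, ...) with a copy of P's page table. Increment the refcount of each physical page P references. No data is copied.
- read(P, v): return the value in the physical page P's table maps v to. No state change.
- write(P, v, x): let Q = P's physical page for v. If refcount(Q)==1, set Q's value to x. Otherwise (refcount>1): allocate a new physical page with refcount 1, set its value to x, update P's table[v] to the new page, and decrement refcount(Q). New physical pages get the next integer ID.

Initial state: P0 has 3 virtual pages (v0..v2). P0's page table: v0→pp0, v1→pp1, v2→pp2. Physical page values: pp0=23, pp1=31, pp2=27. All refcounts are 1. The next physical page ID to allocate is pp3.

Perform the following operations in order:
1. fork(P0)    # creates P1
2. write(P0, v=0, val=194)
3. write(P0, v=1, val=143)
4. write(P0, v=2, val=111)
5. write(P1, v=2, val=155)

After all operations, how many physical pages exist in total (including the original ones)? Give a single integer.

Op 1: fork(P0) -> P1. 3 ppages; refcounts: pp0:2 pp1:2 pp2:2
Op 2: write(P0, v0, 194). refcount(pp0)=2>1 -> COPY to pp3. 4 ppages; refcounts: pp0:1 pp1:2 pp2:2 pp3:1
Op 3: write(P0, v1, 143). refcount(pp1)=2>1 -> COPY to pp4. 5 ppages; refcounts: pp0:1 pp1:1 pp2:2 pp3:1 pp4:1
Op 4: write(P0, v2, 111). refcount(pp2)=2>1 -> COPY to pp5. 6 ppages; refcounts: pp0:1 pp1:1 pp2:1 pp3:1 pp4:1 pp5:1
Op 5: write(P1, v2, 155). refcount(pp2)=1 -> write in place. 6 ppages; refcounts: pp0:1 pp1:1 pp2:1 pp3:1 pp4:1 pp5:1

Answer: 6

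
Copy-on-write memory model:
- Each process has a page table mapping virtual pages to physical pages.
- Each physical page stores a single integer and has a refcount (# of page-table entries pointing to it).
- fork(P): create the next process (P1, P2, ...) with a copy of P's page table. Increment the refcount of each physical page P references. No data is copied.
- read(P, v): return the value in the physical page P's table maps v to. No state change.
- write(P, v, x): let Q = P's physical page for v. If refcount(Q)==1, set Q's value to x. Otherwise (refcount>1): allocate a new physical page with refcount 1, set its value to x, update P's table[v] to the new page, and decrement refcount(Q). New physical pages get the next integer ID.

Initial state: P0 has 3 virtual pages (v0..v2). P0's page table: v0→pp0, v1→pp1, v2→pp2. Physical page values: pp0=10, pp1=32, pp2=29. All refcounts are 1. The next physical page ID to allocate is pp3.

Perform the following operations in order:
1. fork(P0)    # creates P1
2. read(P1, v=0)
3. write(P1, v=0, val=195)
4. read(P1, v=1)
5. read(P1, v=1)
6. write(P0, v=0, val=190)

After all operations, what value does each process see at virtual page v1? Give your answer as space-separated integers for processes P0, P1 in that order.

Answer: 32 32

Derivation:
Op 1: fork(P0) -> P1. 3 ppages; refcounts: pp0:2 pp1:2 pp2:2
Op 2: read(P1, v0) -> 10. No state change.
Op 3: write(P1, v0, 195). refcount(pp0)=2>1 -> COPY to pp3. 4 ppages; refcounts: pp0:1 pp1:2 pp2:2 pp3:1
Op 4: read(P1, v1) -> 32. No state change.
Op 5: read(P1, v1) -> 32. No state change.
Op 6: write(P0, v0, 190). refcount(pp0)=1 -> write in place. 4 ppages; refcounts: pp0:1 pp1:2 pp2:2 pp3:1
P0: v1 -> pp1 = 32
P1: v1 -> pp1 = 32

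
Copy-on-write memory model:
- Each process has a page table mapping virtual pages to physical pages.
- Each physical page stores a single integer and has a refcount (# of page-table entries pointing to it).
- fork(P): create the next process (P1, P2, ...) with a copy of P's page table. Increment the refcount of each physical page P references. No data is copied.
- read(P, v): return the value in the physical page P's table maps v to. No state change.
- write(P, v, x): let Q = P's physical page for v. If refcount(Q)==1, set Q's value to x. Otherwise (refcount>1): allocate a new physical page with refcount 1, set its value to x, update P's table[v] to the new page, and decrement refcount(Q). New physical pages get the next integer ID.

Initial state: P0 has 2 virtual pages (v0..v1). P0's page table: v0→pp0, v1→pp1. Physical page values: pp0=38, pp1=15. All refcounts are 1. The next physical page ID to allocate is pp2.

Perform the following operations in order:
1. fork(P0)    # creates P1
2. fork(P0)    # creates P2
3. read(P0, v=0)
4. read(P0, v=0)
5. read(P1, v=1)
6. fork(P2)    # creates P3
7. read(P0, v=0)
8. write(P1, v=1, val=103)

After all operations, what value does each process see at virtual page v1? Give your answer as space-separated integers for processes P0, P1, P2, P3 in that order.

Op 1: fork(P0) -> P1. 2 ppages; refcounts: pp0:2 pp1:2
Op 2: fork(P0) -> P2. 2 ppages; refcounts: pp0:3 pp1:3
Op 3: read(P0, v0) -> 38. No state change.
Op 4: read(P0, v0) -> 38. No state change.
Op 5: read(P1, v1) -> 15. No state change.
Op 6: fork(P2) -> P3. 2 ppages; refcounts: pp0:4 pp1:4
Op 7: read(P0, v0) -> 38. No state change.
Op 8: write(P1, v1, 103). refcount(pp1)=4>1 -> COPY to pp2. 3 ppages; refcounts: pp0:4 pp1:3 pp2:1
P0: v1 -> pp1 = 15
P1: v1 -> pp2 = 103
P2: v1 -> pp1 = 15
P3: v1 -> pp1 = 15

Answer: 15 103 15 15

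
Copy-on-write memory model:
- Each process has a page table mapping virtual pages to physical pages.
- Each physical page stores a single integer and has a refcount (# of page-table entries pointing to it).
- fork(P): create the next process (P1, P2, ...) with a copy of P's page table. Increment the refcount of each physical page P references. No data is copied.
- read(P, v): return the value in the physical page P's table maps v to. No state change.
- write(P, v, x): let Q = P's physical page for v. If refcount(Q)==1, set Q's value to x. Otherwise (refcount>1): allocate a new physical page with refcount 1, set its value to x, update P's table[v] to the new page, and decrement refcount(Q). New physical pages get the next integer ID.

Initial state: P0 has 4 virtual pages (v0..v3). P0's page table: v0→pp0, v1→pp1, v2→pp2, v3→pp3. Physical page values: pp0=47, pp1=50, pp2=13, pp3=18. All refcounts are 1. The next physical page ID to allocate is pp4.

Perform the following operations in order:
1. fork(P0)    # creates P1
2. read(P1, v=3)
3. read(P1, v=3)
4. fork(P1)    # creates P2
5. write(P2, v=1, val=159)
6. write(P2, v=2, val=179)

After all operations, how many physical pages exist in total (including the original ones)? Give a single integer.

Answer: 6

Derivation:
Op 1: fork(P0) -> P1. 4 ppages; refcounts: pp0:2 pp1:2 pp2:2 pp3:2
Op 2: read(P1, v3) -> 18. No state change.
Op 3: read(P1, v3) -> 18. No state change.
Op 4: fork(P1) -> P2. 4 ppages; refcounts: pp0:3 pp1:3 pp2:3 pp3:3
Op 5: write(P2, v1, 159). refcount(pp1)=3>1 -> COPY to pp4. 5 ppages; refcounts: pp0:3 pp1:2 pp2:3 pp3:3 pp4:1
Op 6: write(P2, v2, 179). refcount(pp2)=3>1 -> COPY to pp5. 6 ppages; refcounts: pp0:3 pp1:2 pp2:2 pp3:3 pp4:1 pp5:1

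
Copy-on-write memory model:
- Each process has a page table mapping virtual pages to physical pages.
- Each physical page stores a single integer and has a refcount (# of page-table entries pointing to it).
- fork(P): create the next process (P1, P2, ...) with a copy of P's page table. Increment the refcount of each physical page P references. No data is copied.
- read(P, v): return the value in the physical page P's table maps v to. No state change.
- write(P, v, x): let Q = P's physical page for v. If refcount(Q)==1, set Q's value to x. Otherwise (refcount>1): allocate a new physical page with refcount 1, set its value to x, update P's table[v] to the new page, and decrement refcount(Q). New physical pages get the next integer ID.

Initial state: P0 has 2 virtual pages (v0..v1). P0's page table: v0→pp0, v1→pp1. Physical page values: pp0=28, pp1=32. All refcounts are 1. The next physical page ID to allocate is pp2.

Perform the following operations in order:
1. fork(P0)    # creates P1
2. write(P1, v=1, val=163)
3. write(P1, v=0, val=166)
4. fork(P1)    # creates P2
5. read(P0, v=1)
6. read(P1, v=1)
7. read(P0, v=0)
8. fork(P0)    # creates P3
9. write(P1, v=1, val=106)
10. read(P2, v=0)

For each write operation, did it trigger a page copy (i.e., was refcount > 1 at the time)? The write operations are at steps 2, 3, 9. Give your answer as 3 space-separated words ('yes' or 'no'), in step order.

Op 1: fork(P0) -> P1. 2 ppages; refcounts: pp0:2 pp1:2
Op 2: write(P1, v1, 163). refcount(pp1)=2>1 -> COPY to pp2. 3 ppages; refcounts: pp0:2 pp1:1 pp2:1
Op 3: write(P1, v0, 166). refcount(pp0)=2>1 -> COPY to pp3. 4 ppages; refcounts: pp0:1 pp1:1 pp2:1 pp3:1
Op 4: fork(P1) -> P2. 4 ppages; refcounts: pp0:1 pp1:1 pp2:2 pp3:2
Op 5: read(P0, v1) -> 32. No state change.
Op 6: read(P1, v1) -> 163. No state change.
Op 7: read(P0, v0) -> 28. No state change.
Op 8: fork(P0) -> P3. 4 ppages; refcounts: pp0:2 pp1:2 pp2:2 pp3:2
Op 9: write(P1, v1, 106). refcount(pp2)=2>1 -> COPY to pp4. 5 ppages; refcounts: pp0:2 pp1:2 pp2:1 pp3:2 pp4:1
Op 10: read(P2, v0) -> 166. No state change.

yes yes yes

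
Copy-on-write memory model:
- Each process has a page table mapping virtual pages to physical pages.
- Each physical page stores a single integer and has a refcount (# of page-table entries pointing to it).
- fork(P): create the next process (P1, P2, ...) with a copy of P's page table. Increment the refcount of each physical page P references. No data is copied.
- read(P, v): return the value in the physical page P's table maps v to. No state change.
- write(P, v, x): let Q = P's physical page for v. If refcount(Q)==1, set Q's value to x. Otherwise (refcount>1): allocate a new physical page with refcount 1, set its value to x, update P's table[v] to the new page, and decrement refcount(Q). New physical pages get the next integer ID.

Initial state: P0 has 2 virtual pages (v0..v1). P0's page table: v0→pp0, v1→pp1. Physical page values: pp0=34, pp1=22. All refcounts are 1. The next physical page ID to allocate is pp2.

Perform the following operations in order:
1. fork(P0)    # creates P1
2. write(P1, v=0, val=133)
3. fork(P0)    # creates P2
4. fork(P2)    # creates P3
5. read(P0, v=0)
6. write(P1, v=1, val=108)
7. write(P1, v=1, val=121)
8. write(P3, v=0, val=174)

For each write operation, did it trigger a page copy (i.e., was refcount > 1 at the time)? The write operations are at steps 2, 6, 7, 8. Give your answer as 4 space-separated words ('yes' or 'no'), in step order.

Op 1: fork(P0) -> P1. 2 ppages; refcounts: pp0:2 pp1:2
Op 2: write(P1, v0, 133). refcount(pp0)=2>1 -> COPY to pp2. 3 ppages; refcounts: pp0:1 pp1:2 pp2:1
Op 3: fork(P0) -> P2. 3 ppages; refcounts: pp0:2 pp1:3 pp2:1
Op 4: fork(P2) -> P3. 3 ppages; refcounts: pp0:3 pp1:4 pp2:1
Op 5: read(P0, v0) -> 34. No state change.
Op 6: write(P1, v1, 108). refcount(pp1)=4>1 -> COPY to pp3. 4 ppages; refcounts: pp0:3 pp1:3 pp2:1 pp3:1
Op 7: write(P1, v1, 121). refcount(pp3)=1 -> write in place. 4 ppages; refcounts: pp0:3 pp1:3 pp2:1 pp3:1
Op 8: write(P3, v0, 174). refcount(pp0)=3>1 -> COPY to pp4. 5 ppages; refcounts: pp0:2 pp1:3 pp2:1 pp3:1 pp4:1

yes yes no yes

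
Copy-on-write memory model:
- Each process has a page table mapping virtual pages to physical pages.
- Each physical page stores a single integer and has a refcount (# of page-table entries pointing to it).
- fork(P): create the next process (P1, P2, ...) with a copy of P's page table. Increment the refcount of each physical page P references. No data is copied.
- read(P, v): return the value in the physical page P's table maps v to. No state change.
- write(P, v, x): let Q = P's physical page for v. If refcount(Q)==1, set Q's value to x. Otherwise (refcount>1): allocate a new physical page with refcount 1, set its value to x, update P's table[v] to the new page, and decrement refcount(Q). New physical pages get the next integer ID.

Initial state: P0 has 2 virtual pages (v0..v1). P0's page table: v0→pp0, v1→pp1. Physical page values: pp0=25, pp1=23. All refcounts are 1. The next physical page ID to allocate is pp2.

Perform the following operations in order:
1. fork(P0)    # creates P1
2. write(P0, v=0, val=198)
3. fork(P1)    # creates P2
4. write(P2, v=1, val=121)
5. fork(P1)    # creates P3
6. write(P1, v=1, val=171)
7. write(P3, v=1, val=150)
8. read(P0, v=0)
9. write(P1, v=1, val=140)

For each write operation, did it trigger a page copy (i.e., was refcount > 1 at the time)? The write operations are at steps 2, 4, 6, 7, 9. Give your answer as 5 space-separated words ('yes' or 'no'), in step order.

Op 1: fork(P0) -> P1. 2 ppages; refcounts: pp0:2 pp1:2
Op 2: write(P0, v0, 198). refcount(pp0)=2>1 -> COPY to pp2. 3 ppages; refcounts: pp0:1 pp1:2 pp2:1
Op 3: fork(P1) -> P2. 3 ppages; refcounts: pp0:2 pp1:3 pp2:1
Op 4: write(P2, v1, 121). refcount(pp1)=3>1 -> COPY to pp3. 4 ppages; refcounts: pp0:2 pp1:2 pp2:1 pp3:1
Op 5: fork(P1) -> P3. 4 ppages; refcounts: pp0:3 pp1:3 pp2:1 pp3:1
Op 6: write(P1, v1, 171). refcount(pp1)=3>1 -> COPY to pp4. 5 ppages; refcounts: pp0:3 pp1:2 pp2:1 pp3:1 pp4:1
Op 7: write(P3, v1, 150). refcount(pp1)=2>1 -> COPY to pp5. 6 ppages; refcounts: pp0:3 pp1:1 pp2:1 pp3:1 pp4:1 pp5:1
Op 8: read(P0, v0) -> 198. No state change.
Op 9: write(P1, v1, 140). refcount(pp4)=1 -> write in place. 6 ppages; refcounts: pp0:3 pp1:1 pp2:1 pp3:1 pp4:1 pp5:1

yes yes yes yes no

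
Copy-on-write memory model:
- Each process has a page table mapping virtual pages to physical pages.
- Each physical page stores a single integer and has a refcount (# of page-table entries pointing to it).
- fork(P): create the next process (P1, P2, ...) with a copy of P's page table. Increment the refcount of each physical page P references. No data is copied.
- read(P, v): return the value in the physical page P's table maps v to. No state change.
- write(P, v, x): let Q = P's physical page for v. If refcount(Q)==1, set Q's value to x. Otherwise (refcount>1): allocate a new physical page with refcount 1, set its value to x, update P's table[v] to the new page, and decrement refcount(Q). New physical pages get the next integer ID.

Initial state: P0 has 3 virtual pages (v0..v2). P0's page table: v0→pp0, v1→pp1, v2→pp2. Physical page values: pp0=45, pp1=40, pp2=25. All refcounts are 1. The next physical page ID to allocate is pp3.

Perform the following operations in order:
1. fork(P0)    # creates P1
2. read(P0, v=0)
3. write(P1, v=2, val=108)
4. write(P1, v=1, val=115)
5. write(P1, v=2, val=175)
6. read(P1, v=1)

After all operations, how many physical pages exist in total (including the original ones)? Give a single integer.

Answer: 5

Derivation:
Op 1: fork(P0) -> P1. 3 ppages; refcounts: pp0:2 pp1:2 pp2:2
Op 2: read(P0, v0) -> 45. No state change.
Op 3: write(P1, v2, 108). refcount(pp2)=2>1 -> COPY to pp3. 4 ppages; refcounts: pp0:2 pp1:2 pp2:1 pp3:1
Op 4: write(P1, v1, 115). refcount(pp1)=2>1 -> COPY to pp4. 5 ppages; refcounts: pp0:2 pp1:1 pp2:1 pp3:1 pp4:1
Op 5: write(P1, v2, 175). refcount(pp3)=1 -> write in place. 5 ppages; refcounts: pp0:2 pp1:1 pp2:1 pp3:1 pp4:1
Op 6: read(P1, v1) -> 115. No state change.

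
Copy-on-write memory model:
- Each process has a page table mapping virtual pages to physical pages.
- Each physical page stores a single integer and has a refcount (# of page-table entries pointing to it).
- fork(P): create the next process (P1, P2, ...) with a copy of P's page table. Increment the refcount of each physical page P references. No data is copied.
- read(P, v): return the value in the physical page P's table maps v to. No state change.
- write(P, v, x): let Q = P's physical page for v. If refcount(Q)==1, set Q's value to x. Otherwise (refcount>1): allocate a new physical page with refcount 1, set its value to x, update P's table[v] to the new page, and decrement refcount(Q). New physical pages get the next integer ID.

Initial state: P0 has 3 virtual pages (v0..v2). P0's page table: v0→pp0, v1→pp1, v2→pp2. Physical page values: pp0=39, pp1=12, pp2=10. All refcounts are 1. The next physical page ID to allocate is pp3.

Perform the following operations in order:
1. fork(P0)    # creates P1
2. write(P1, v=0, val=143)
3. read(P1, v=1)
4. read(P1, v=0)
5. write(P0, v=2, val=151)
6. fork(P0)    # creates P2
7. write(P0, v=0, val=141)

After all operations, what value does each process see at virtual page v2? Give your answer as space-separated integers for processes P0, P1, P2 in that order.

Op 1: fork(P0) -> P1. 3 ppages; refcounts: pp0:2 pp1:2 pp2:2
Op 2: write(P1, v0, 143). refcount(pp0)=2>1 -> COPY to pp3. 4 ppages; refcounts: pp0:1 pp1:2 pp2:2 pp3:1
Op 3: read(P1, v1) -> 12. No state change.
Op 4: read(P1, v0) -> 143. No state change.
Op 5: write(P0, v2, 151). refcount(pp2)=2>1 -> COPY to pp4. 5 ppages; refcounts: pp0:1 pp1:2 pp2:1 pp3:1 pp4:1
Op 6: fork(P0) -> P2. 5 ppages; refcounts: pp0:2 pp1:3 pp2:1 pp3:1 pp4:2
Op 7: write(P0, v0, 141). refcount(pp0)=2>1 -> COPY to pp5. 6 ppages; refcounts: pp0:1 pp1:3 pp2:1 pp3:1 pp4:2 pp5:1
P0: v2 -> pp4 = 151
P1: v2 -> pp2 = 10
P2: v2 -> pp4 = 151

Answer: 151 10 151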